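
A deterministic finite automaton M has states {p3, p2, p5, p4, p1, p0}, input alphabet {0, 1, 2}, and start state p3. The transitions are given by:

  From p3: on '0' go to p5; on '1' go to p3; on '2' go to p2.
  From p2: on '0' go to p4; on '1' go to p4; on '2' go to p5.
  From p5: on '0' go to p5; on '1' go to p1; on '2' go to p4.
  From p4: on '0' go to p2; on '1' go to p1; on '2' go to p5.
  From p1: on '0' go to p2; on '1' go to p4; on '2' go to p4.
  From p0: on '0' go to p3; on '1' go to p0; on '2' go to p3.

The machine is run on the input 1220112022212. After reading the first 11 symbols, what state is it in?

Trace: p3 -1-> p3 -2-> p2 -2-> p5 -0-> p5 -1-> p1 -1-> p4 -2-> p5 -0-> p5 -2-> p4 -2-> p5 -2-> p4
After 11 symbols: p4.

p4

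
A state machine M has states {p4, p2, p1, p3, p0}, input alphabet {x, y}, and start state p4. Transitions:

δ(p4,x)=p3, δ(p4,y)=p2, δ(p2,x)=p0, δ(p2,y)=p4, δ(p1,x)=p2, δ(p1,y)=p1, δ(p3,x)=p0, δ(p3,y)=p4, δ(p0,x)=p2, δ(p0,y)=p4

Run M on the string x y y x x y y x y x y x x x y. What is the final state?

p4

Trace: p4 -x-> p3 -y-> p4 -y-> p2 -x-> p0 -x-> p2 -y-> p4 -y-> p2 -x-> p0 -y-> p4 -x-> p3 -y-> p4 -x-> p3 -x-> p0 -x-> p2 -y-> p4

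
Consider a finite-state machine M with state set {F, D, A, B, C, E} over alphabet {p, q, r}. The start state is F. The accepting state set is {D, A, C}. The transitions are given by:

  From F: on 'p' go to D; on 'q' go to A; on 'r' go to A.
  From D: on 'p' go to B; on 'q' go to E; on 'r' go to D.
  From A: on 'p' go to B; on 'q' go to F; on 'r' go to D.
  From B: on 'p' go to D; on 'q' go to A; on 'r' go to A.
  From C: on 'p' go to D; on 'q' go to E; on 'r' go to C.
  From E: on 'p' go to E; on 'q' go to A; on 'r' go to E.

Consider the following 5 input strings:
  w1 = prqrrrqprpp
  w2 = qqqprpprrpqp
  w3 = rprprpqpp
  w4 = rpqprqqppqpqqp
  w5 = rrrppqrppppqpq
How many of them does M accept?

4

w1: Trace: F -p-> D -r-> D -q-> E -r-> E -r-> E -r-> E -q-> A -p-> B -r-> A -p-> B -p-> D  → end D, accepted
w2: Trace: F -q-> A -q-> F -q-> A -p-> B -r-> A -p-> B -p-> D -r-> D -r-> D -p-> B -q-> A -p-> B  → end B, rejected
w3: Trace: F -r-> A -p-> B -r-> A -p-> B -r-> A -p-> B -q-> A -p-> B -p-> D  → end D, accepted
w4: Trace: F -r-> A -p-> B -q-> A -p-> B -r-> A -q-> F -q-> A -p-> B -p-> D -q-> E -p-> E -q-> A -q-> F -p-> D  → end D, accepted
w5: Trace: F -r-> A -r-> D -r-> D -p-> B -p-> D -q-> E -r-> E -p-> E -p-> E -p-> E -p-> E -q-> A -p-> B -q-> A  → end A, accepted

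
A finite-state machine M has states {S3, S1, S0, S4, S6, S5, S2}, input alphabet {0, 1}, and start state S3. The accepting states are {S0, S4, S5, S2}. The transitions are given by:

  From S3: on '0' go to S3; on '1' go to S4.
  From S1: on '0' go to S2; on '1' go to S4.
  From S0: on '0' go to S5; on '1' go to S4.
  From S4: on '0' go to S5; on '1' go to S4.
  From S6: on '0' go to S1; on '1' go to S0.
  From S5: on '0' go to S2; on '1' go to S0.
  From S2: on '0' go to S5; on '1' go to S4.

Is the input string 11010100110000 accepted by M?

Trace: S3 -1-> S4 -1-> S4 -0-> S5 -1-> S0 -0-> S5 -1-> S0 -0-> S5 -0-> S2 -1-> S4 -1-> S4 -0-> S5 -0-> S2 -0-> S5 -0-> S2
End state S2 is accepting.

Yes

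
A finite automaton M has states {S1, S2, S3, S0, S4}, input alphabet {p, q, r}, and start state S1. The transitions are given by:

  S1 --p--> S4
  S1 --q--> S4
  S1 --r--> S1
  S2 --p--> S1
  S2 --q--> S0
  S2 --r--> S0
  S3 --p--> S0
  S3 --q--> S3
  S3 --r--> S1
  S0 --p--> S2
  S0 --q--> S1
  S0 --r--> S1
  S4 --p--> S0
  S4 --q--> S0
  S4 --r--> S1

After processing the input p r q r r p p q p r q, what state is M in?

S1 → S4 → S1 → S4 → S1 → S1 → S4 → S0 → S1 → S4 → S1 → S4

S4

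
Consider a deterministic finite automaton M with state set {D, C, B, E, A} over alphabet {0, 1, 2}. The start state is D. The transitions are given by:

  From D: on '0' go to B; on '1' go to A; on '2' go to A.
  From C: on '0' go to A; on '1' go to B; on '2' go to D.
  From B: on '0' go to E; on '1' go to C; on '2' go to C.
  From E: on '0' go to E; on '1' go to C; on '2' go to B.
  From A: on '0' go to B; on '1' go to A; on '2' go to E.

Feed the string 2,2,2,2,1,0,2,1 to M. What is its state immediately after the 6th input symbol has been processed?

E

D → A → E → B → C → B → E
After 6 symbols: E.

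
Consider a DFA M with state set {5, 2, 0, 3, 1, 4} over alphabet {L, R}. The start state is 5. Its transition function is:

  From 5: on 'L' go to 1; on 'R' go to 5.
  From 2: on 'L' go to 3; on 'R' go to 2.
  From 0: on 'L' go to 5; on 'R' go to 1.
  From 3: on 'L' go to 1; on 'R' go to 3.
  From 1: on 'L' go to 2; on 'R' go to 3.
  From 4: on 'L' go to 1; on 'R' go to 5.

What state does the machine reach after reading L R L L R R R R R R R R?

2

Trace: 5 -L-> 1 -R-> 3 -L-> 1 -L-> 2 -R-> 2 -R-> 2 -R-> 2 -R-> 2 -R-> 2 -R-> 2 -R-> 2 -R-> 2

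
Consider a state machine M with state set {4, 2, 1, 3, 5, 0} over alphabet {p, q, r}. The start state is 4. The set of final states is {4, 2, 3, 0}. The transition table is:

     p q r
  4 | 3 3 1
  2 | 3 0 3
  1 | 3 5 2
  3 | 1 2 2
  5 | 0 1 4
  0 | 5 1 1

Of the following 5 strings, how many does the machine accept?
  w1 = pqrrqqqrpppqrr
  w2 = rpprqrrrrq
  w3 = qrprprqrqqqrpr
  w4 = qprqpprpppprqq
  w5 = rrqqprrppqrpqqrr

w1: Trace: 4 -p-> 3 -q-> 2 -r-> 3 -r-> 2 -q-> 0 -q-> 1 -q-> 5 -r-> 4 -p-> 3 -p-> 1 -p-> 3 -q-> 2 -r-> 3 -r-> 2  → end 2, accepted
w2: Trace: 4 -r-> 1 -p-> 3 -p-> 1 -r-> 2 -q-> 0 -r-> 1 -r-> 2 -r-> 3 -r-> 2 -q-> 0  → end 0, accepted
w3: Trace: 4 -q-> 3 -r-> 2 -p-> 3 -r-> 2 -p-> 3 -r-> 2 -q-> 0 -r-> 1 -q-> 5 -q-> 1 -q-> 5 -r-> 4 -p-> 3 -r-> 2  → end 2, accepted
w4: Trace: 4 -q-> 3 -p-> 1 -r-> 2 -q-> 0 -p-> 5 -p-> 0 -r-> 1 -p-> 3 -p-> 1 -p-> 3 -p-> 1 -r-> 2 -q-> 0 -q-> 1  → end 1, rejected
w5: Trace: 4 -r-> 1 -r-> 2 -q-> 0 -q-> 1 -p-> 3 -r-> 2 -r-> 3 -p-> 1 -p-> 3 -q-> 2 -r-> 3 -p-> 1 -q-> 5 -q-> 1 -r-> 2 -r-> 3  → end 3, accepted

4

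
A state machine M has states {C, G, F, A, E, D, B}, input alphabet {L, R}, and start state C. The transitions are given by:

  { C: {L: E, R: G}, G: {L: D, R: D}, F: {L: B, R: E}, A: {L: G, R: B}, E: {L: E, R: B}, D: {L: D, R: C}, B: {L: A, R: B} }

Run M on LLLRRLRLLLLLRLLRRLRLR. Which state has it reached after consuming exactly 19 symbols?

B

Trace: C -L-> E -L-> E -L-> E -R-> B -R-> B -L-> A -R-> B -L-> A -L-> G -L-> D -L-> D -L-> D -R-> C -L-> E -L-> E -R-> B -R-> B -L-> A -R-> B
After 19 symbols: B.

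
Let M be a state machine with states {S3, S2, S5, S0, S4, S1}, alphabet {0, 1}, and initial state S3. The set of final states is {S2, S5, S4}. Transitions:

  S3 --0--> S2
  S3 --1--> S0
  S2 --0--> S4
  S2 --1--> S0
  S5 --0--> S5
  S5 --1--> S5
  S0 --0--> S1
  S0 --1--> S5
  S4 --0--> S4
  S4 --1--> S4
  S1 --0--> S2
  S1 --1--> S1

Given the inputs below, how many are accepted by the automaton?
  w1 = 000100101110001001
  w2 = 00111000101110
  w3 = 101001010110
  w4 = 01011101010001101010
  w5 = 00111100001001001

w1:
  start at S3
  read '0': S3 → S2
  read '0': S2 → S4
  read '0': S4 → S4
  read '1': S4 → S4
  read '0': S4 → S4
  read '0': S4 → S4
  read '1': S4 → S4
  read '0': S4 → S4
  read '1': S4 → S4
  read '1': S4 → S4
  read '1': S4 → S4
  read '0': S4 → S4
  read '0': S4 → S4
  read '0': S4 → S4
  read '1': S4 → S4
  read '0': S4 → S4
  read '0': S4 → S4
  read '1': S4 → S4
  end S4, accepted
w2:
  start at S3
  read '0': S3 → S2
  read '0': S2 → S4
  read '1': S4 → S4
  read '1': S4 → S4
  read '1': S4 → S4
  read '0': S4 → S4
  read '0': S4 → S4
  read '0': S4 → S4
  read '1': S4 → S4
  read '0': S4 → S4
  read '1': S4 → S4
  read '1': S4 → S4
  read '1': S4 → S4
  read '0': S4 → S4
  end S4, accepted
w3:
  start at S3
  read '1': S3 → S0
  read '0': S0 → S1
  read '1': S1 → S1
  read '0': S1 → S2
  read '0': S2 → S4
  read '1': S4 → S4
  read '0': S4 → S4
  read '1': S4 → S4
  read '0': S4 → S4
  read '1': S4 → S4
  read '1': S4 → S4
  read '0': S4 → S4
  end S4, accepted
w4:
  start at S3
  read '0': S3 → S2
  read '1': S2 → S0
  read '0': S0 → S1
  read '1': S1 → S1
  read '1': S1 → S1
  read '1': S1 → S1
  read '0': S1 → S2
  read '1': S2 → S0
  read '0': S0 → S1
  read '1': S1 → S1
  read '0': S1 → S2
  read '0': S2 → S4
  read '0': S4 → S4
  read '1': S4 → S4
  read '1': S4 → S4
  read '0': S4 → S4
  read '1': S4 → S4
  read '0': S4 → S4
  read '1': S4 → S4
  read '0': S4 → S4
  end S4, accepted
w5:
  start at S3
  read '0': S3 → S2
  read '0': S2 → S4
  read '1': S4 → S4
  read '1': S4 → S4
  read '1': S4 → S4
  read '1': S4 → S4
  read '0': S4 → S4
  read '0': S4 → S4
  read '0': S4 → S4
  read '0': S4 → S4
  read '1': S4 → S4
  read '0': S4 → S4
  read '0': S4 → S4
  read '1': S4 → S4
  read '0': S4 → S4
  read '0': S4 → S4
  read '1': S4 → S4
  end S4, accepted

5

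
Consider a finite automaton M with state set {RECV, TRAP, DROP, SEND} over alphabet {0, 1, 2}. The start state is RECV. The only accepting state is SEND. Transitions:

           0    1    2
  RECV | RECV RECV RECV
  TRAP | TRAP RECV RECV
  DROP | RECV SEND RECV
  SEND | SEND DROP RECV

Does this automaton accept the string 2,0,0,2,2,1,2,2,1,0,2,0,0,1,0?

start at RECV
read '2': RECV → RECV
read '0': RECV → RECV
read '0': RECV → RECV
read '2': RECV → RECV
read '2': RECV → RECV
read '1': RECV → RECV
read '2': RECV → RECV
read '2': RECV → RECV
read '1': RECV → RECV
read '0': RECV → RECV
read '2': RECV → RECV
read '0': RECV → RECV
read '0': RECV → RECV
read '1': RECV → RECV
read '0': RECV → RECV
End state RECV is not accepting.

No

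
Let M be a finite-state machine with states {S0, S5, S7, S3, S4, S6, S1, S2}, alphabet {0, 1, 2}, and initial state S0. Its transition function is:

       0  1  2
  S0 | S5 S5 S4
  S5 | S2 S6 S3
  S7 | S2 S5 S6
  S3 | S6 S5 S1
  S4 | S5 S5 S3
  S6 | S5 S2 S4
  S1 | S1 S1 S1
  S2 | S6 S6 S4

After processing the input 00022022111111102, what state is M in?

S4

S0 → S5 → S2 → S6 → S4 → S3 → S6 → S4 → S3 → S5 → S6 → S2 → S6 → S2 → S6 → S2 → S6 → S4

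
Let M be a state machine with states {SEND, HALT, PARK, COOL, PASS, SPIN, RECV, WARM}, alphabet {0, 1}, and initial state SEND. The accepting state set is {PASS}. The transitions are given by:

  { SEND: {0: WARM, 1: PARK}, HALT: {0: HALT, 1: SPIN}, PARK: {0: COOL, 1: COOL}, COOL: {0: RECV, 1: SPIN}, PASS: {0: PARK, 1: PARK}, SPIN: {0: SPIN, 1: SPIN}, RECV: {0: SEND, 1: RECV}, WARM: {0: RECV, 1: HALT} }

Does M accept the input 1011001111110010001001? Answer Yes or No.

No

start at SEND
read '1': SEND → PARK
read '0': PARK → COOL
read '1': COOL → SPIN
read '1': SPIN → SPIN
read '0': SPIN → SPIN
read '0': SPIN → SPIN
read '1': SPIN → SPIN
read '1': SPIN → SPIN
read '1': SPIN → SPIN
read '1': SPIN → SPIN
read '1': SPIN → SPIN
read '1': SPIN → SPIN
read '0': SPIN → SPIN
read '0': SPIN → SPIN
read '1': SPIN → SPIN
read '0': SPIN → SPIN
read '0': SPIN → SPIN
read '0': SPIN → SPIN
read '1': SPIN → SPIN
read '0': SPIN → SPIN
read '0': SPIN → SPIN
read '1': SPIN → SPIN
End state SPIN is not accepting.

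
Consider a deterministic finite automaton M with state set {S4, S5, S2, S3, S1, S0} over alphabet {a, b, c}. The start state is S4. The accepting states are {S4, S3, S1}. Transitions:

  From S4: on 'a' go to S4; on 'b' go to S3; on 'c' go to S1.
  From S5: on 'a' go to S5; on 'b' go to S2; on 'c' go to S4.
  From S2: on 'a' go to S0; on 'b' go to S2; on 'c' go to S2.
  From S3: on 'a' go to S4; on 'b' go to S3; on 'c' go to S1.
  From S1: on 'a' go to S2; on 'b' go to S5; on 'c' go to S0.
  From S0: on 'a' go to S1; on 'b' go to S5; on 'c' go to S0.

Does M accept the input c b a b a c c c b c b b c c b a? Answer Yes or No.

No

Trace: S4 -c-> S1 -b-> S5 -a-> S5 -b-> S2 -a-> S0 -c-> S0 -c-> S0 -c-> S0 -b-> S5 -c-> S4 -b-> S3 -b-> S3 -c-> S1 -c-> S0 -b-> S5 -a-> S5
End state S5 is not accepting.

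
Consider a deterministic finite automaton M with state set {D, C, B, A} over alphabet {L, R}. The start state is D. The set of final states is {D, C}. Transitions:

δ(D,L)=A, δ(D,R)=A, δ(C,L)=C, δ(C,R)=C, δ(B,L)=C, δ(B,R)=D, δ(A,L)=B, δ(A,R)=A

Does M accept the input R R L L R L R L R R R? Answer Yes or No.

Trace: D -R-> A -R-> A -L-> B -L-> C -R-> C -L-> C -R-> C -L-> C -R-> C -R-> C -R-> C
End state C is accepting.

Yes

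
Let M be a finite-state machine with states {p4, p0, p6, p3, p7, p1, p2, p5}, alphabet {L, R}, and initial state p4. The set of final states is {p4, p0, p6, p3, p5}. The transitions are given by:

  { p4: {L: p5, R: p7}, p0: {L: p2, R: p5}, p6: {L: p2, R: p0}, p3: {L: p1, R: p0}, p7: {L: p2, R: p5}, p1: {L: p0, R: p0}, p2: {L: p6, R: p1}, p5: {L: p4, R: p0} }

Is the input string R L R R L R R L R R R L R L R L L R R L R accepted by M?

p4 → p7 → p2 → p1 → p0 → p2 → p1 → p0 → p2 → p1 → p0 → p5 → p4 → p7 → p2 → p1 → p0 → p2 → p1 → p0 → p2 → p1
End state p1 is not accepting.

No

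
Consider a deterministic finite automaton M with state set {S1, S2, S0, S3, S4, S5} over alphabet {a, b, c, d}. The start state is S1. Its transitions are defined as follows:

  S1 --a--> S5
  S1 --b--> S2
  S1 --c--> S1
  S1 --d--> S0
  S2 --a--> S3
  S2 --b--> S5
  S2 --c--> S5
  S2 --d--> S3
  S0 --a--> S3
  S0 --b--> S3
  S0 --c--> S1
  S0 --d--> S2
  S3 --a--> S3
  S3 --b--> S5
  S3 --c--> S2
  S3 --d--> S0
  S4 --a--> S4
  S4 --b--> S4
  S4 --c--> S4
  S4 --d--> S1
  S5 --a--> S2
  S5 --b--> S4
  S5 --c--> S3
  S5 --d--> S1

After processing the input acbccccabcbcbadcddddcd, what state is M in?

S1 → S5 → S3 → S5 → S3 → S2 → S5 → S3 → S3 → S5 → S3 → S5 → S3 → S5 → S2 → S3 → S2 → S3 → S0 → S2 → S3 → S2 → S3

S3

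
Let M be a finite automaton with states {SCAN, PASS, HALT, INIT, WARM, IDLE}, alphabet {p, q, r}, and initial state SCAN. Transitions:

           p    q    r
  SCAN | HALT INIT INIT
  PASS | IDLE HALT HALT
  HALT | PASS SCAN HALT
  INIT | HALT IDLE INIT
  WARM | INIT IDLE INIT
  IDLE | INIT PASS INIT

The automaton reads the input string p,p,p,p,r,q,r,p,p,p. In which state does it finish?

start at SCAN
read 'p': SCAN → HALT
read 'p': HALT → PASS
read 'p': PASS → IDLE
read 'p': IDLE → INIT
read 'r': INIT → INIT
read 'q': INIT → IDLE
read 'r': IDLE → INIT
read 'p': INIT → HALT
read 'p': HALT → PASS
read 'p': PASS → IDLE

IDLE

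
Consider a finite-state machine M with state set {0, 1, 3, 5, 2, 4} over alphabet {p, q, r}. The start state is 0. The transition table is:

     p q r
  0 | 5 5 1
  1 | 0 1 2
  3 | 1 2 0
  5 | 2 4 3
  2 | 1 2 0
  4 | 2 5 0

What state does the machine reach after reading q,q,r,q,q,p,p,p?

0

0 → 5 → 4 → 0 → 5 → 4 → 2 → 1 → 0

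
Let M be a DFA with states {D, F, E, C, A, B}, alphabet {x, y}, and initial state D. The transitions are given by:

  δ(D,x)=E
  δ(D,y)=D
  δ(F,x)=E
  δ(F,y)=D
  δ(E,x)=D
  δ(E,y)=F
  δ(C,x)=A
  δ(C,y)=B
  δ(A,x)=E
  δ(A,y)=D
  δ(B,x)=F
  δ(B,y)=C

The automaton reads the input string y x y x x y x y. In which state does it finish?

F

D → D → E → F → E → D → D → E → F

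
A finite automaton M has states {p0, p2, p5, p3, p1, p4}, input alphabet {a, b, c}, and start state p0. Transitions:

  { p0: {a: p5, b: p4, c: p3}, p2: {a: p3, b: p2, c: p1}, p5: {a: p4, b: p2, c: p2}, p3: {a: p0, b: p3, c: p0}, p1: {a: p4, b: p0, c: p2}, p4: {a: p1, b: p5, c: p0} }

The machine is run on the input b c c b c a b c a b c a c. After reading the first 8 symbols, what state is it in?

Trace: p0 -b-> p4 -c-> p0 -c-> p3 -b-> p3 -c-> p0 -a-> p5 -b-> p2 -c-> p1
After 8 symbols: p1.

p1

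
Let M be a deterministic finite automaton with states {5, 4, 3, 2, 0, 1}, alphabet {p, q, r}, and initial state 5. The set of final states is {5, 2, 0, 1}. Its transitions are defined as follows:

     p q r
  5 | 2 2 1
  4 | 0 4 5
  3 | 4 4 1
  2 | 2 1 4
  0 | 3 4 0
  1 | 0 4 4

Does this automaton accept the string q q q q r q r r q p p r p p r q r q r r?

Trace: 5 -q-> 2 -q-> 1 -q-> 4 -q-> 4 -r-> 5 -q-> 2 -r-> 4 -r-> 5 -q-> 2 -p-> 2 -p-> 2 -r-> 4 -p-> 0 -p-> 3 -r-> 1 -q-> 4 -r-> 5 -q-> 2 -r-> 4 -r-> 5
End state 5 is accepting.

Yes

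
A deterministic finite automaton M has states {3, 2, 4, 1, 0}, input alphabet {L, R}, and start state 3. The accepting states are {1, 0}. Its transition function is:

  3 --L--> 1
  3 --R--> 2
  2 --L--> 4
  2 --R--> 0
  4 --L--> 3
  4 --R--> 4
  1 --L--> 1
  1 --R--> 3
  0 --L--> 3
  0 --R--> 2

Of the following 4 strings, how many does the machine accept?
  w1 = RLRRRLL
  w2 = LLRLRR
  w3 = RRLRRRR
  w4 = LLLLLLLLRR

w1:
  start at 3
  read 'R': 3 → 2
  read 'L': 2 → 4
  read 'R': 4 → 4
  read 'R': 4 → 4
  read 'R': 4 → 4
  read 'L': 4 → 3
  read 'L': 3 → 1
  end 1, accepted
w2:
  start at 3
  read 'L': 3 → 1
  read 'L': 1 → 1
  read 'R': 1 → 3
  read 'L': 3 → 1
  read 'R': 1 → 3
  read 'R': 3 → 2
  end 2, rejected
w3:
  start at 3
  read 'R': 3 → 2
  read 'R': 2 → 0
  read 'L': 0 → 3
  read 'R': 3 → 2
  read 'R': 2 → 0
  read 'R': 0 → 2
  read 'R': 2 → 0
  end 0, accepted
w4:
  start at 3
  read 'L': 3 → 1
  read 'L': 1 → 1
  read 'L': 1 → 1
  read 'L': 1 → 1
  read 'L': 1 → 1
  read 'L': 1 → 1
  read 'L': 1 → 1
  read 'L': 1 → 1
  read 'R': 1 → 3
  read 'R': 3 → 2
  end 2, rejected

2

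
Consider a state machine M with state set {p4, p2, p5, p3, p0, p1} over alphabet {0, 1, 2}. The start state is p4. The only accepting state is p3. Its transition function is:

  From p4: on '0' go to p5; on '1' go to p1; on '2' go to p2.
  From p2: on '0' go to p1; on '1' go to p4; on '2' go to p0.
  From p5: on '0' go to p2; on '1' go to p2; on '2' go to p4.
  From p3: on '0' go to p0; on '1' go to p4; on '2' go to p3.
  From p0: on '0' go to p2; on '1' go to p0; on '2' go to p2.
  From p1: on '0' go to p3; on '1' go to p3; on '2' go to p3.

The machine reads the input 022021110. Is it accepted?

No

start at p4
read '0': p4 → p5
read '2': p5 → p4
read '2': p4 → p2
read '0': p2 → p1
read '2': p1 → p3
read '1': p3 → p4
read '1': p4 → p1
read '1': p1 → p3
read '0': p3 → p0
End state p0 is not accepting.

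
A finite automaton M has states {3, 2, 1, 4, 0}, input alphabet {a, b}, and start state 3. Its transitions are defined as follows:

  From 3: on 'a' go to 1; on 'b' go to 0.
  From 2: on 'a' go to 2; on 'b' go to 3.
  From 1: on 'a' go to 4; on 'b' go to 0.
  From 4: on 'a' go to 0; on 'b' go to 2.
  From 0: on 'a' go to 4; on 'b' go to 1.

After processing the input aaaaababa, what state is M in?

2

3 → 1 → 4 → 0 → 4 → 0 → 1 → 4 → 2 → 2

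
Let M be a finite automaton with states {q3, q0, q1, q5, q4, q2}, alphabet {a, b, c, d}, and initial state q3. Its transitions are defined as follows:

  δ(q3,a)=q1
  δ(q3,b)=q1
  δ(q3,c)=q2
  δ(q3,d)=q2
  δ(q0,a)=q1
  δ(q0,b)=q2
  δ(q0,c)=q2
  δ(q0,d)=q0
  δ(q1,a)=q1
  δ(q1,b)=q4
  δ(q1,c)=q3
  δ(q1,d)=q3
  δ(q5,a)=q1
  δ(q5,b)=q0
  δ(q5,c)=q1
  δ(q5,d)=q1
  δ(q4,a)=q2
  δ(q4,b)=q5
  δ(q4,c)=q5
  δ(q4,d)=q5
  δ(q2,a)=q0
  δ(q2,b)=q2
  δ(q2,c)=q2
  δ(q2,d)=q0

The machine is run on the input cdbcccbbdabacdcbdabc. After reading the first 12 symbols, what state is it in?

q2

Trace: q3 -c-> q2 -d-> q0 -b-> q2 -c-> q2 -c-> q2 -c-> q2 -b-> q2 -b-> q2 -d-> q0 -a-> q1 -b-> q4 -a-> q2
After 12 symbols: q2.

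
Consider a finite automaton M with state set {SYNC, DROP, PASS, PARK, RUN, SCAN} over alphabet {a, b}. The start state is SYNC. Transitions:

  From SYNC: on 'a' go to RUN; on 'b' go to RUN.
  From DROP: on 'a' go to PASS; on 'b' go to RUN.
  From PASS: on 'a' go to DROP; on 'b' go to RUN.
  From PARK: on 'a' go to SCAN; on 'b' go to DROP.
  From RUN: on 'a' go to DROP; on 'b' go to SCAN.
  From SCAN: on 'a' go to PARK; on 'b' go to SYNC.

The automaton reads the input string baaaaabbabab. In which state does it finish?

RUN

Trace: SYNC -b-> RUN -a-> DROP -a-> PASS -a-> DROP -a-> PASS -a-> DROP -b-> RUN -b-> SCAN -a-> PARK -b-> DROP -a-> PASS -b-> RUN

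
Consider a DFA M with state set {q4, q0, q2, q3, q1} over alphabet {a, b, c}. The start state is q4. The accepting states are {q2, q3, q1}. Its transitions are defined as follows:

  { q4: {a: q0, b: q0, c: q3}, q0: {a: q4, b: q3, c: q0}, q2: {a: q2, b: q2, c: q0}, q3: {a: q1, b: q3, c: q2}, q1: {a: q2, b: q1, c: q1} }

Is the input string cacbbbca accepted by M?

Yes

q4 → q3 → q1 → q1 → q1 → q1 → q1 → q1 → q2
End state q2 is accepting.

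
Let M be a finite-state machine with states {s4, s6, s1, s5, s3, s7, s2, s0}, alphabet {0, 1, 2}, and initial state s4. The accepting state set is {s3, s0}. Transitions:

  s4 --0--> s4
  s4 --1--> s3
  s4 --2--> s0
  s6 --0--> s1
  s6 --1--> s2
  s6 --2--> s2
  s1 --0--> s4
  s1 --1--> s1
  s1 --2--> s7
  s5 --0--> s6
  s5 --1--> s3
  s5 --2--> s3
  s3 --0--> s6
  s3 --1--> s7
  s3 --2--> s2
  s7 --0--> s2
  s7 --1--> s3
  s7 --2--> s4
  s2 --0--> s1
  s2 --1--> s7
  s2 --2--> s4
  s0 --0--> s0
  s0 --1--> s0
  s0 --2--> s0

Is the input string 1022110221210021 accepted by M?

start at s4
read '1': s4 → s3
read '0': s3 → s6
read '2': s6 → s2
read '2': s2 → s4
read '1': s4 → s3
read '1': s3 → s7
read '0': s7 → s2
read '2': s2 → s4
read '2': s4 → s0
read '1': s0 → s0
read '2': s0 → s0
read '1': s0 → s0
read '0': s0 → s0
read '0': s0 → s0
read '2': s0 → s0
read '1': s0 → s0
End state s0 is accepting.

Yes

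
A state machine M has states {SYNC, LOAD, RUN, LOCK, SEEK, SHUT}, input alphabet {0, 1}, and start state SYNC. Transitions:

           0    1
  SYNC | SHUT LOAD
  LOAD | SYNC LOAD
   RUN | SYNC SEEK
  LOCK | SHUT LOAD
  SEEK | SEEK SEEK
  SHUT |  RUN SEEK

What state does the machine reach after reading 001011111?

SEEK

Trace: SYNC -0-> SHUT -0-> RUN -1-> SEEK -0-> SEEK -1-> SEEK -1-> SEEK -1-> SEEK -1-> SEEK -1-> SEEK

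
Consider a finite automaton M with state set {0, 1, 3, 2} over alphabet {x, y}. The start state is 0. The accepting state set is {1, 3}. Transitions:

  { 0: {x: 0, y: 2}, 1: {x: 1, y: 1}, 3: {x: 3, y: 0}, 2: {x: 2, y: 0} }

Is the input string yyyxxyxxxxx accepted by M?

Trace: 0 -y-> 2 -y-> 0 -y-> 2 -x-> 2 -x-> 2 -y-> 0 -x-> 0 -x-> 0 -x-> 0 -x-> 0 -x-> 0
End state 0 is not accepting.

No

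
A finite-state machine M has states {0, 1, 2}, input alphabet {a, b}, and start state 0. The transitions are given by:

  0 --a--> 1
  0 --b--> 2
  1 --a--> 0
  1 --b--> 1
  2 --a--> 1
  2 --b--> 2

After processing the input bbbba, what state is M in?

1

0 → 2 → 2 → 2 → 2 → 1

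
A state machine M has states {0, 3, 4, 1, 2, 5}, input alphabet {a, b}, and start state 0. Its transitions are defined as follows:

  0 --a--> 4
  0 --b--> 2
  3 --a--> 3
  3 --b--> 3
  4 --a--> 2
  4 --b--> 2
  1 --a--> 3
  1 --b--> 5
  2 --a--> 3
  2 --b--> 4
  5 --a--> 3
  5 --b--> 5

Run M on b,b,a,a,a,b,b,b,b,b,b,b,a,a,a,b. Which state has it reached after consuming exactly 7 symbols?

3

Trace: 0 -b-> 2 -b-> 4 -a-> 2 -a-> 3 -a-> 3 -b-> 3 -b-> 3
After 7 symbols: 3.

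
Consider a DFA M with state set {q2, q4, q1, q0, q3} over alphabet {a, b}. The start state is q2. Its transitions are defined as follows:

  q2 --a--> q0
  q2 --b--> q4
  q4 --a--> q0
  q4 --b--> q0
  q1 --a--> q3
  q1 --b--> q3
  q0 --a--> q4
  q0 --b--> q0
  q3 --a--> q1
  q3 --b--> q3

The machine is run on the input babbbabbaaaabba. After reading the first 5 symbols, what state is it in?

q0

Trace: q2 -b-> q4 -a-> q0 -b-> q0 -b-> q0 -b-> q0
After 5 symbols: q0.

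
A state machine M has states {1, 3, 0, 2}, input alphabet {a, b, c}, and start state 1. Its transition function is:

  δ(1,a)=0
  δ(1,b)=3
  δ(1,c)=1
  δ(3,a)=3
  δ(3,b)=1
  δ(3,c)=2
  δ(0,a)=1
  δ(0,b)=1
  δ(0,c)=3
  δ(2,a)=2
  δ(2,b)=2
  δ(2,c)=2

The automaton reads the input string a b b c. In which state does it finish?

1 → 0 → 1 → 3 → 2

2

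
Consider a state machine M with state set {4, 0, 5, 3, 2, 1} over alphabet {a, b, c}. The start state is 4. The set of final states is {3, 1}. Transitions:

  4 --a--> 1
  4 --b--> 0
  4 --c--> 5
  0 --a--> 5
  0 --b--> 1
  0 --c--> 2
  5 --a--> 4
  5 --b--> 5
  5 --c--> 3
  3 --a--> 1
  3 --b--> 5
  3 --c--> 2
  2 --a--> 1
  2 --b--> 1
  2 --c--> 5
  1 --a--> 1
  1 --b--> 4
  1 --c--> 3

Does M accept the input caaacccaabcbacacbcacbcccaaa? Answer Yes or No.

Trace: 4 -c-> 5 -a-> 4 -a-> 1 -a-> 1 -c-> 3 -c-> 2 -c-> 5 -a-> 4 -a-> 1 -b-> 4 -c-> 5 -b-> 5 -a-> 4 -c-> 5 -a-> 4 -c-> 5 -b-> 5 -c-> 3 -a-> 1 -c-> 3 -b-> 5 -c-> 3 -c-> 2 -c-> 5 -a-> 4 -a-> 1 -a-> 1
End state 1 is accepting.

Yes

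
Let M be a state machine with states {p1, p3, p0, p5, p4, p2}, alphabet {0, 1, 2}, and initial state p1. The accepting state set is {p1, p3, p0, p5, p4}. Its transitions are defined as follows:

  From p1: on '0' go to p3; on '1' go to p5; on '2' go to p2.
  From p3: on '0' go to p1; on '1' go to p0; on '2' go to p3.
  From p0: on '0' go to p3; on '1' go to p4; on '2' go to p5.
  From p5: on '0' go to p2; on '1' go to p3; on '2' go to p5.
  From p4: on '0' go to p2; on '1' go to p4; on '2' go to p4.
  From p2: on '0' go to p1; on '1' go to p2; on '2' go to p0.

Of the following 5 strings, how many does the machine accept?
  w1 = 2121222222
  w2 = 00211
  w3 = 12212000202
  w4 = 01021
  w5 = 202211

3

w1: Trace: p1 -2-> p2 -1-> p2 -2-> p0 -1-> p4 -2-> p4 -2-> p4 -2-> p4 -2-> p4 -2-> p4 -2-> p4  → end p4, accepted
w2: Trace: p1 -0-> p3 -0-> p1 -2-> p2 -1-> p2 -1-> p2  → end p2, rejected
w3: Trace: p1 -1-> p5 -2-> p5 -2-> p5 -1-> p3 -2-> p3 -0-> p1 -0-> p3 -0-> p1 -2-> p2 -0-> p1 -2-> p2  → end p2, rejected
w4: Trace: p1 -0-> p3 -1-> p0 -0-> p3 -2-> p3 -1-> p0  → end p0, accepted
w5: Trace: p1 -2-> p2 -0-> p1 -2-> p2 -2-> p0 -1-> p4 -1-> p4  → end p4, accepted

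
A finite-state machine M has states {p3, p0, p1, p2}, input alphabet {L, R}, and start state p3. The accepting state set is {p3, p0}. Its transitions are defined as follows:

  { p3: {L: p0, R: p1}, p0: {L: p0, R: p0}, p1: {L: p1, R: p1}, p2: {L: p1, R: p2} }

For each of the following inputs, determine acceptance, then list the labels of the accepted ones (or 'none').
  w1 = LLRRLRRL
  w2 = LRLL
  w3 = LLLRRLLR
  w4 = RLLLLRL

w1, w2, w3

w1: Trace: p3 -L-> p0 -L-> p0 -R-> p0 -R-> p0 -L-> p0 -R-> p0 -R-> p0 -L-> p0  → end p0, accepted
w2: Trace: p3 -L-> p0 -R-> p0 -L-> p0 -L-> p0  → end p0, accepted
w3: Trace: p3 -L-> p0 -L-> p0 -L-> p0 -R-> p0 -R-> p0 -L-> p0 -L-> p0 -R-> p0  → end p0, accepted
w4: Trace: p3 -R-> p1 -L-> p1 -L-> p1 -L-> p1 -L-> p1 -R-> p1 -L-> p1  → end p1, rejected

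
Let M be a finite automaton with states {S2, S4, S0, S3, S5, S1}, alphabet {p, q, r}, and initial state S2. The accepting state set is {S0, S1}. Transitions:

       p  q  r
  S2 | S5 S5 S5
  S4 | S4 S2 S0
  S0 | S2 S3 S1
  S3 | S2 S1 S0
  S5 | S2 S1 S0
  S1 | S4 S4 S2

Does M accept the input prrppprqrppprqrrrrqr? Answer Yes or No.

Trace: S2 -p-> S5 -r-> S0 -r-> S1 -p-> S4 -p-> S4 -p-> S4 -r-> S0 -q-> S3 -r-> S0 -p-> S2 -p-> S5 -p-> S2 -r-> S5 -q-> S1 -r-> S2 -r-> S5 -r-> S0 -r-> S1 -q-> S4 -r-> S0
End state S0 is accepting.

Yes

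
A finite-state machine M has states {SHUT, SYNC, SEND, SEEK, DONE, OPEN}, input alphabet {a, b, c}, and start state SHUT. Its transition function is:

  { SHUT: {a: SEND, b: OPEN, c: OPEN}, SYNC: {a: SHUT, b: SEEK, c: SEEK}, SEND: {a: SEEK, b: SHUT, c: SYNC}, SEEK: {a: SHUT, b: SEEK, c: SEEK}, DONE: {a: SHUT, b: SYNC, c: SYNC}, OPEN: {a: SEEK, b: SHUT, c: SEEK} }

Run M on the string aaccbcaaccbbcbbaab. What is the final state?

start at SHUT
read 'a': SHUT → SEND
read 'a': SEND → SEEK
read 'c': SEEK → SEEK
read 'c': SEEK → SEEK
read 'b': SEEK → SEEK
read 'c': SEEK → SEEK
read 'a': SEEK → SHUT
read 'a': SHUT → SEND
read 'c': SEND → SYNC
read 'c': SYNC → SEEK
read 'b': SEEK → SEEK
read 'b': SEEK → SEEK
read 'c': SEEK → SEEK
read 'b': SEEK → SEEK
read 'b': SEEK → SEEK
read 'a': SEEK → SHUT
read 'a': SHUT → SEND
read 'b': SEND → SHUT

SHUT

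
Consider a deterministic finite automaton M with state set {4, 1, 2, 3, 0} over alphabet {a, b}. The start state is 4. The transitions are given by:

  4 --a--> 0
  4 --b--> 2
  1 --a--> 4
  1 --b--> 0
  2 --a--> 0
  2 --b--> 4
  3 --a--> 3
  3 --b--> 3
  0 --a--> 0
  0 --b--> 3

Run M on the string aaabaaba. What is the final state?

Trace: 4 -a-> 0 -a-> 0 -a-> 0 -b-> 3 -a-> 3 -a-> 3 -b-> 3 -a-> 3

3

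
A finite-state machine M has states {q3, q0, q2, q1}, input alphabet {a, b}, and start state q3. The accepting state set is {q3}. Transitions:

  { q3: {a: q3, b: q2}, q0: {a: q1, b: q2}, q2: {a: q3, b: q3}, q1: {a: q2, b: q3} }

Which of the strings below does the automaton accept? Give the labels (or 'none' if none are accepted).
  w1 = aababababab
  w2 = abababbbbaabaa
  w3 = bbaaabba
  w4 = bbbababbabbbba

w2, w3, w4

w1: q3 → q3 → q3 → q2 → q3 → q2 → q3 → q2 → q3 → q2 → q3 → q2  → end q2, rejected
w2: q3 → q3 → q2 → q3 → q2 → q3 → q2 → q3 → q2 → q3 → q3 → q3 → q2 → q3 → q3  → end q3, accepted
w3: q3 → q2 → q3 → q3 → q3 → q3 → q2 → q3 → q3  → end q3, accepted
w4: q3 → q2 → q3 → q2 → q3 → q2 → q3 → q2 → q3 → q3 → q2 → q3 → q2 → q3 → q3  → end q3, accepted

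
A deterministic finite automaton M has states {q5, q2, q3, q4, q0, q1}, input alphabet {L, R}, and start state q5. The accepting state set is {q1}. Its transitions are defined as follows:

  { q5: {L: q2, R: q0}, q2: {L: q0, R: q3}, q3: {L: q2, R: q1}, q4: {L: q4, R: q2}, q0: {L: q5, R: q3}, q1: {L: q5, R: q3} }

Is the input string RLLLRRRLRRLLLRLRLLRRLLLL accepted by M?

q5 → q0 → q5 → q2 → q0 → q3 → q1 → q3 → q2 → q3 → q1 → q5 → q2 → q0 → q3 → q2 → q3 → q2 → q0 → q3 → q1 → q5 → q2 → q0 → q5
End state q5 is not accepting.

No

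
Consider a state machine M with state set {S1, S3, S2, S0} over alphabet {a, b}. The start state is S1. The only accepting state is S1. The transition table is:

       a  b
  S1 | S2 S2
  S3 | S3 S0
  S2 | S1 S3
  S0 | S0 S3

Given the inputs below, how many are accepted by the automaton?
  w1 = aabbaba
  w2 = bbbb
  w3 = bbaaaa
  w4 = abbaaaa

w1:
  start at S1
  read 'a': S1 → S2
  read 'a': S2 → S1
  read 'b': S1 → S2
  read 'b': S2 → S3
  read 'a': S3 → S3
  read 'b': S3 → S0
  read 'a': S0 → S0
  end S0, rejected
w2:
  start at S1
  read 'b': S1 → S2
  read 'b': S2 → S3
  read 'b': S3 → S0
  read 'b': S0 → S3
  end S3, rejected
w3:
  start at S1
  read 'b': S1 → S2
  read 'b': S2 → S3
  read 'a': S3 → S3
  read 'a': S3 → S3
  read 'a': S3 → S3
  read 'a': S3 → S3
  end S3, rejected
w4:
  start at S1
  read 'a': S1 → S2
  read 'b': S2 → S3
  read 'b': S3 → S0
  read 'a': S0 → S0
  read 'a': S0 → S0
  read 'a': S0 → S0
  read 'a': S0 → S0
  end S0, rejected

0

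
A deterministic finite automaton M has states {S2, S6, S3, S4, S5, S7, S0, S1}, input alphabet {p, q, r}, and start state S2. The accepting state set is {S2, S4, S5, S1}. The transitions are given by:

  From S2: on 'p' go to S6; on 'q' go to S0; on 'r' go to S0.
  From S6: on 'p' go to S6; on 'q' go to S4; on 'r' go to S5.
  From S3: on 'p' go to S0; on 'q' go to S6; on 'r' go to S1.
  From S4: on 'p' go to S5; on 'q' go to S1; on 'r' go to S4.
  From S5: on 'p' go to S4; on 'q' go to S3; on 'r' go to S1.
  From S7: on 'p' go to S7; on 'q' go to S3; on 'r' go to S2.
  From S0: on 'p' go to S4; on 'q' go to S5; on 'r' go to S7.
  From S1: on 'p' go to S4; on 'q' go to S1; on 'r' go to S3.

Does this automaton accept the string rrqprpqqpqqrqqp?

start at S2
read 'r': S2 → S0
read 'r': S0 → S7
read 'q': S7 → S3
read 'p': S3 → S0
read 'r': S0 → S7
read 'p': S7 → S7
read 'q': S7 → S3
read 'q': S3 → S6
read 'p': S6 → S6
read 'q': S6 → S4
read 'q': S4 → S1
read 'r': S1 → S3
read 'q': S3 → S6
read 'q': S6 → S4
read 'p': S4 → S5
End state S5 is accepting.

Yes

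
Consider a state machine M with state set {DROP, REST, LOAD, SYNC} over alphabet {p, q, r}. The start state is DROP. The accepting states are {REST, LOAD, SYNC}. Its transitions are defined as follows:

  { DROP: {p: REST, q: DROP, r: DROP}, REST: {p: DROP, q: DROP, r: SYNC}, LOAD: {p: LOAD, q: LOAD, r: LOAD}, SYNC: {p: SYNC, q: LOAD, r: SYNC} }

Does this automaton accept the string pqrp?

Yes

start at DROP
read 'p': DROP → REST
read 'q': REST → DROP
read 'r': DROP → DROP
read 'p': DROP → REST
End state REST is accepting.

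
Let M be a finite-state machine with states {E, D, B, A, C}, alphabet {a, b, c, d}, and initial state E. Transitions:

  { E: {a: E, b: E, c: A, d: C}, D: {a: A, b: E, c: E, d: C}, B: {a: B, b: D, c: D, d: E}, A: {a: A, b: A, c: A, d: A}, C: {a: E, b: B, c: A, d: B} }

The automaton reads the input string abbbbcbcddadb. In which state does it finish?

A

E → E → E → E → E → E → A → A → A → A → A → A → A → A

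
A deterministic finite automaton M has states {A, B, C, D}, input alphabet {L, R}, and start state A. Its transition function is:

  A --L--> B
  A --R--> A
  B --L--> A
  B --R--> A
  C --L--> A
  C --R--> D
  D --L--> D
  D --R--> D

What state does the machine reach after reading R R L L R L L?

start at A
read 'R': A → A
read 'R': A → A
read 'L': A → B
read 'L': B → A
read 'R': A → A
read 'L': A → B
read 'L': B → A

A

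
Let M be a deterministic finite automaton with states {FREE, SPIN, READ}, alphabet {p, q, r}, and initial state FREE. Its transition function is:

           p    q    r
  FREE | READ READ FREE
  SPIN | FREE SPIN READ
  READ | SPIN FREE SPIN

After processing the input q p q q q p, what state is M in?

FREE

Trace: FREE -q-> READ -p-> SPIN -q-> SPIN -q-> SPIN -q-> SPIN -p-> FREE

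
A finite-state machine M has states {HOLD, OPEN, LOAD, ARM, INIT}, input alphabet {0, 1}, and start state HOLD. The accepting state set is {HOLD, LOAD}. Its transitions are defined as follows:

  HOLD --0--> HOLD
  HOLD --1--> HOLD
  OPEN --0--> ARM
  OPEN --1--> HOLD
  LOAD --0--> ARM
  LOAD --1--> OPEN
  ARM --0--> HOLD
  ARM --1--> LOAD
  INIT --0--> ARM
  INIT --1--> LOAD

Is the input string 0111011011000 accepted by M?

Trace: HOLD -0-> HOLD -1-> HOLD -1-> HOLD -1-> HOLD -0-> HOLD -1-> HOLD -1-> HOLD -0-> HOLD -1-> HOLD -1-> HOLD -0-> HOLD -0-> HOLD -0-> HOLD
End state HOLD is accepting.

Yes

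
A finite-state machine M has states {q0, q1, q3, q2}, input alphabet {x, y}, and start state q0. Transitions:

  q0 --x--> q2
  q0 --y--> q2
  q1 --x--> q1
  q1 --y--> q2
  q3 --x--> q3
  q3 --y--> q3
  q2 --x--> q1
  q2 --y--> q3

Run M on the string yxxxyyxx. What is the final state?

q3

q0 → q2 → q1 → q1 → q1 → q2 → q3 → q3 → q3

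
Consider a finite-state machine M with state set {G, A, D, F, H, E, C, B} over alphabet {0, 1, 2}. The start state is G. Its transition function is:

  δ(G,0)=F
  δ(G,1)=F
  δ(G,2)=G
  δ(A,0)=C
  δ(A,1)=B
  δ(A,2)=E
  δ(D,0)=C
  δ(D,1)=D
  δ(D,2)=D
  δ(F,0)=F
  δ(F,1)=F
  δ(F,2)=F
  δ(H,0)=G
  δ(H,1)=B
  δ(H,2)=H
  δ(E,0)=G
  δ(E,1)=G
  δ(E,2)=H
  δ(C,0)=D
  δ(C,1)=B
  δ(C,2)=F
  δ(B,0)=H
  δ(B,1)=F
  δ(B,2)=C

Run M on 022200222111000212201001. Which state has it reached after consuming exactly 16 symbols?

F

Trace: G -0-> F -2-> F -2-> F -2-> F -0-> F -0-> F -2-> F -2-> F -2-> F -1-> F -1-> F -1-> F -0-> F -0-> F -0-> F -2-> F
After 16 symbols: F.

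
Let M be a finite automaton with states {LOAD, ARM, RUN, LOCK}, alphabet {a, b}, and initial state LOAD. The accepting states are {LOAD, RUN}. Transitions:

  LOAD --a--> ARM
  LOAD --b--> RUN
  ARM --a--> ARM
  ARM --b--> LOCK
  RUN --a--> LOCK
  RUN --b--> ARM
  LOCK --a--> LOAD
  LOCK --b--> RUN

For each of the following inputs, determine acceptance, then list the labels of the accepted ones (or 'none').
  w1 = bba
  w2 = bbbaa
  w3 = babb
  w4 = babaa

w1:
  start at LOAD
  read 'b': LOAD → RUN
  read 'b': RUN → ARM
  read 'a': ARM → ARM
  end ARM, rejected
w2:
  start at LOAD
  read 'b': LOAD → RUN
  read 'b': RUN → ARM
  read 'b': ARM → LOCK
  read 'a': LOCK → LOAD
  read 'a': LOAD → ARM
  end ARM, rejected
w3:
  start at LOAD
  read 'b': LOAD → RUN
  read 'a': RUN → LOCK
  read 'b': LOCK → RUN
  read 'b': RUN → ARM
  end ARM, rejected
w4:
  start at LOAD
  read 'b': LOAD → RUN
  read 'a': RUN → LOCK
  read 'b': LOCK → RUN
  read 'a': RUN → LOCK
  read 'a': LOCK → LOAD
  end LOAD, accepted

w4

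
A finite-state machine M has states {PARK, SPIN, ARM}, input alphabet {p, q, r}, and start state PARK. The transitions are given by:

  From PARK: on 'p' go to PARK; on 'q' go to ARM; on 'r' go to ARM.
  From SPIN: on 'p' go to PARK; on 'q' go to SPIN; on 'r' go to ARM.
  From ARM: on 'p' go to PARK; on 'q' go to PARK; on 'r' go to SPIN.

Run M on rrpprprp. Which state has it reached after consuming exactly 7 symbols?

PARK → ARM → SPIN → PARK → PARK → ARM → PARK → ARM
After 7 symbols: ARM.

ARM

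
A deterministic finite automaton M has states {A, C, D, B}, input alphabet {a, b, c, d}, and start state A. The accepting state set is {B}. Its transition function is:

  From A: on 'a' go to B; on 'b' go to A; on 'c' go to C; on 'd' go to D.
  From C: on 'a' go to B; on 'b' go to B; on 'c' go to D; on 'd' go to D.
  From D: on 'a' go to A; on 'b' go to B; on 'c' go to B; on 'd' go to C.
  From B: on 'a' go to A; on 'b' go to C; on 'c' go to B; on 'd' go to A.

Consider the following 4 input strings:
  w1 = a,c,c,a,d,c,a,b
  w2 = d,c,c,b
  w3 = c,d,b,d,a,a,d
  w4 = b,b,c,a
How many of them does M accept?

w1:
  start at A
  read 'a': A → B
  read 'c': B → B
  read 'c': B → B
  read 'a': B → A
  read 'd': A → D
  read 'c': D → B
  read 'a': B → A
  read 'b': A → A
  end A, rejected
w2:
  start at A
  read 'd': A → D
  read 'c': D → B
  read 'c': B → B
  read 'b': B → C
  end C, rejected
w3:
  start at A
  read 'c': A → C
  read 'd': C → D
  read 'b': D → B
  read 'd': B → A
  read 'a': A → B
  read 'a': B → A
  read 'd': A → D
  end D, rejected
w4:
  start at A
  read 'b': A → A
  read 'b': A → A
  read 'c': A → C
  read 'a': C → B
  end B, accepted

1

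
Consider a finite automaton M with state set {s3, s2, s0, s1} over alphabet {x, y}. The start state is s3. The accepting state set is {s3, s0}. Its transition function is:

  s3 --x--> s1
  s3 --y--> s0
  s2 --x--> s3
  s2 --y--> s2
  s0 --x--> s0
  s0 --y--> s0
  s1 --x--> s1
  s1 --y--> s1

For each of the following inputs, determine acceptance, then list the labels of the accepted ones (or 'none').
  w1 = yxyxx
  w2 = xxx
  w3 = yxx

w1, w3

w1:
  start at s3
  read 'y': s3 → s0
  read 'x': s0 → s0
  read 'y': s0 → s0
  read 'x': s0 → s0
  read 'x': s0 → s0
  end s0, accepted
w2:
  start at s3
  read 'x': s3 → s1
  read 'x': s1 → s1
  read 'x': s1 → s1
  end s1, rejected
w3:
  start at s3
  read 'y': s3 → s0
  read 'x': s0 → s0
  read 'x': s0 → s0
  end s0, accepted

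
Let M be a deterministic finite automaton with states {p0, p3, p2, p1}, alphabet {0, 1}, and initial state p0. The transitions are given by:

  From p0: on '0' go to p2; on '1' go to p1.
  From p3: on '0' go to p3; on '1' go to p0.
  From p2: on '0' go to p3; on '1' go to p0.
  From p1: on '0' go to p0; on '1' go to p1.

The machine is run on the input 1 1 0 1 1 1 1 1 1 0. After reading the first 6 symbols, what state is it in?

p1

start at p0
read '1': p0 → p1
read '1': p1 → p1
read '0': p1 → p0
read '1': p0 → p1
read '1': p1 → p1
read '1': p1 → p1
After 6 symbols: p1.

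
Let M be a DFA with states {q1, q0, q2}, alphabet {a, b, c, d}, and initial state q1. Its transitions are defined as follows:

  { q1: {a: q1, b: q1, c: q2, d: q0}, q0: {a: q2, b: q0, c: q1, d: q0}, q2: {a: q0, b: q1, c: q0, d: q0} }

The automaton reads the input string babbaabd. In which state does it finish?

start at q1
read 'b': q1 → q1
read 'a': q1 → q1
read 'b': q1 → q1
read 'b': q1 → q1
read 'a': q1 → q1
read 'a': q1 → q1
read 'b': q1 → q1
read 'd': q1 → q0

q0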